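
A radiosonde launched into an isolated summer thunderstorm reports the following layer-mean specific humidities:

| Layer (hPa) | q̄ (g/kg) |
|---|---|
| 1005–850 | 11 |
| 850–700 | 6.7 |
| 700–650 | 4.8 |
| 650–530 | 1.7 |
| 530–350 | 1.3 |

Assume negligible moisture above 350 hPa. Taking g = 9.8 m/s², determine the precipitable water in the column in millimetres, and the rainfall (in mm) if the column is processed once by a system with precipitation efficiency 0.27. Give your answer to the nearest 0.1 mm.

Precipitable water is the column-integrated vapour mass per unit area: PW = (1/g) Σ q̄ Δp, with q in kg/kg and Δp in Pa (1 kg/m² of water = 1 mm).
Layer 1005–850 hPa: Δp = 155 hPa = 15500 Pa, q̄ = 0.011 kg/kg → 0.011 × 15500 / 9.8 = 17.40 mm
Layer 850–700 hPa: Δp = 150 hPa = 15000 Pa, q̄ = 0.0067 kg/kg → 0.0067 × 15000 / 9.8 = 10.26 mm
Layer 700–650 hPa: Δp = 50 hPa = 5000 Pa, q̄ = 0.0048 kg/kg → 0.0048 × 5000 / 9.8 = 2.45 mm
Layer 650–530 hPa: Δp = 120 hPa = 12000 Pa, q̄ = 0.0017 kg/kg → 0.0017 × 12000 / 9.8 = 2.08 mm
Layer 530–350 hPa: Δp = 180 hPa = 18000 Pa, q̄ = 0.0013 kg/kg → 0.0013 × 18000 / 9.8 = 2.39 mm
PW = 17.40 + 10.26 + 2.45 + 2.08 + 2.39 = 34.58 ≈ 34.6 mm.
Rainfall = ε × PW = 0.27 × 34.6 = 9.3 mm.

PW ≈ 34.6 mm; rainfall ≈ 9.3 mm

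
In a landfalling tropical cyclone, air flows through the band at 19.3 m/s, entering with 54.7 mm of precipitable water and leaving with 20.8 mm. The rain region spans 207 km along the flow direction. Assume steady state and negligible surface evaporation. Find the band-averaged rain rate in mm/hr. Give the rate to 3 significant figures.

R ≈ 11.4 mm/hr

Column moisture flux per unit crosswind length is F = V × PW.
Inflow: F_in = 19.3 × 54.7 = 1055.71 mm·m/s
Outflow: F_out = 19.3 × 20.8 = 401.44 mm·m/s
Steady-state rate R = (F_in − F_out)/L = (1055.71 − 401.44) / 207000 m = 3.161e-03 mm/s.
R = 3.161e-03 × 3600 = 11.4 mm/hr.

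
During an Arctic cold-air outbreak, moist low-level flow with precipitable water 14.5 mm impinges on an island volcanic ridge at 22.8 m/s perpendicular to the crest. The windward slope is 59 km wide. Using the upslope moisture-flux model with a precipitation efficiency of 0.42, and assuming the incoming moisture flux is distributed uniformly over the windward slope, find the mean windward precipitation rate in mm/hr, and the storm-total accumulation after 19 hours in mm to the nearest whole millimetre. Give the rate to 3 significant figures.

R ≈ 8.47 mm/hr; total ≈ 161 mm

Incoming column moisture flux per unit ridge length: F = V × PW = 22.8 × 14.5 = 330.6 mm·m/s.
Spread over the 59 km slope with efficiency ε = 0.42: R = ε·F/W = 0.42 × 330.6 / 59000 m = 2.353e-03 mm/s.
R = 2.353e-03 × 3600 = 8.47 mm/hr.
Over 19 h: total = 8.47 × 19 = 160.93 ≈ 161 mm.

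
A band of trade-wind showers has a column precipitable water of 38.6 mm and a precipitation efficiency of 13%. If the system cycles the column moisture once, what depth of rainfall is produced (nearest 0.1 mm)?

Rainfall = ε × PW = 0.13 × 38.6 = 5.0 mm.

rainfall ≈ 5.0 mm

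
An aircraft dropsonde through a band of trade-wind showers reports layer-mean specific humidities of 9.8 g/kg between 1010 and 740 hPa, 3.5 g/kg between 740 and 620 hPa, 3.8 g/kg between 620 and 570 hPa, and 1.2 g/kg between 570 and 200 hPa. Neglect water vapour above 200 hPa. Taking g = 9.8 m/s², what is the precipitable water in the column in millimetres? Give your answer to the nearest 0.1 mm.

PW ≈ 37.8 mm

Precipitable water is the column-integrated vapour mass per unit area: PW = (1/g) Σ q̄ Δp, with q in kg/kg and Δp in Pa (1 kg/m² of water = 1 mm).
Layer 1010–740 hPa: Δp = 270 hPa = 27000 Pa, q̄ = 0.0098 kg/kg → 0.0098 × 27000 / 9.8 = 27.00 mm
Layer 740–620 hPa: Δp = 120 hPa = 12000 Pa, q̄ = 0.0035 kg/kg → 0.0035 × 12000 / 9.8 = 4.29 mm
Layer 620–570 hPa: Δp = 50 hPa = 5000 Pa, q̄ = 0.0038 kg/kg → 0.0038 × 5000 / 9.8 = 1.94 mm
Layer 570–200 hPa: Δp = 370 hPa = 37000 Pa, q̄ = 0.0012 kg/kg → 0.0012 × 37000 / 9.8 = 4.53 mm
PW = 27.00 + 4.29 + 1.94 + 4.53 = 37.76 ≈ 37.8 mm.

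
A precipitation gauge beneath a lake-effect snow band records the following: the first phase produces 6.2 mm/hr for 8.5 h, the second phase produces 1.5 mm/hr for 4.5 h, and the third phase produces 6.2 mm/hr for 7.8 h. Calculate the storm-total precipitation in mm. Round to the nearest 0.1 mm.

Total = Σ Rᵢ Δtᵢ = 6.2 × 8.5 + 1.5 × 4.5 + 6.2 × 7.8
      = 52.7 + 6.75 + 48.36 = 107.8 mm.

total ≈ 107.8 mm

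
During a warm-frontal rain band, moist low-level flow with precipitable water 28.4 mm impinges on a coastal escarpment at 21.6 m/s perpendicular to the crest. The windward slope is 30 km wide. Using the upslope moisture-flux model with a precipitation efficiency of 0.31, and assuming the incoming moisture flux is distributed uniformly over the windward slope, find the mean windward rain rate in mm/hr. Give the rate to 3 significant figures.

R ≈ 22.8 mm/hr

Incoming column moisture flux per unit ridge length: F = V × PW = 21.6 × 28.4 = 613.44 mm·m/s.
Spread over the 30 km slope with efficiency ε = 0.31: R = ε·F/W = 0.31 × 613.44 / 30000 m = 6.339e-03 mm/s.
R = 6.339e-03 × 3600 = 22.8 mm/hr.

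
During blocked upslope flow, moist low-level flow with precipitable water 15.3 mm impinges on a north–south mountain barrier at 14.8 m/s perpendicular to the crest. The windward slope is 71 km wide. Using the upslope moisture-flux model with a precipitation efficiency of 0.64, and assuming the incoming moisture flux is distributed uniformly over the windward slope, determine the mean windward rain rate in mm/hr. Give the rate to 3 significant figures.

R ≈ 7.35 mm/hr

Incoming column moisture flux per unit ridge length: F = V × PW = 14.8 × 15.3 = 226.44 mm·m/s.
Spread over the 71 km slope with efficiency ε = 0.64: R = ε·F/W = 0.64 × 226.44 / 71000 m = 2.041e-03 mm/s.
R = 2.041e-03 × 3600 = 7.35 mm/hr.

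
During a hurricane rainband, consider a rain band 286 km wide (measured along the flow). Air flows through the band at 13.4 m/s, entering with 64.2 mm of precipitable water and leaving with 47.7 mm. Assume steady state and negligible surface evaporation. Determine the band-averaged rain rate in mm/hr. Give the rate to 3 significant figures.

R ≈ 2.78 mm/hr

Column moisture flux per unit crosswind length is F = V × PW.
Inflow: F_in = 13.4 × 64.2 = 860.28 mm·m/s
Outflow: F_out = 13.4 × 47.7 = 639.18 mm·m/s
Steady-state rate R = (F_in − F_out)/L = (860.28 − 639.18) / 286000 m = 7.731e-04 mm/s.
R = 7.731e-04 × 3600 = 2.78 mm/hr.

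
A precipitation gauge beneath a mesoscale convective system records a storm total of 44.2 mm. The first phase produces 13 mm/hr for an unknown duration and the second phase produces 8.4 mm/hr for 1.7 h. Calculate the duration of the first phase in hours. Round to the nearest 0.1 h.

duration ≈ 2.3 h

Known phases: 8.4 × 1.7 = 14.28 mm.
Remaining depth = 44.2 − 14.28 = 29.92 mm.
Duration = 29.92 / 13 = 2.3 h.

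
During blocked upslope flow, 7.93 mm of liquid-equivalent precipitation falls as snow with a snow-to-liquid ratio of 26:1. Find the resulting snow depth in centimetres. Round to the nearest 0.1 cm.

Snow depth = liquid × ratio = 7.93 mm × 26 = 206.18 mm = 20.6 cm.

snow depth ≈ 20.6 cm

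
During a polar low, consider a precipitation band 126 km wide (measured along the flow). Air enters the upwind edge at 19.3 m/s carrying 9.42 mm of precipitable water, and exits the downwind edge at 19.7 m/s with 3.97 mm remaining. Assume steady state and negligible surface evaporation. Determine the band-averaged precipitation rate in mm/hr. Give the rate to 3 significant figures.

Column moisture flux per unit crosswind length is F = V × PW.
Inflow: F_in = 19.3 × 9.42 = 181.806 mm·m/s
Outflow: F_out = 19.7 × 3.97 = 78.209 mm·m/s
Steady-state rate R = (F_in − F_out)/L = (181.806 − 78.209) / 126000 m = 8.222e-04 mm/s.
R = 8.222e-04 × 3600 = 2.96 mm/hr.

R ≈ 2.96 mm/hr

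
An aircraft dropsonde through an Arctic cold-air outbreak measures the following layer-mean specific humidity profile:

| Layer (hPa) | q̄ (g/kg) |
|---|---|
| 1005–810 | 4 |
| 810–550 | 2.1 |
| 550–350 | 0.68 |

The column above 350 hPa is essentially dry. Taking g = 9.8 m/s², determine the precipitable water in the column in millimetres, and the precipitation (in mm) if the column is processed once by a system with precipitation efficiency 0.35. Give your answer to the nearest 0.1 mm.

Precipitable water is the column-integrated vapour mass per unit area: PW = (1/g) Σ q̄ Δp, with q in kg/kg and Δp in Pa (1 kg/m² of water = 1 mm).
Layer 1005–810 hPa: Δp = 195 hPa = 19500 Pa, q̄ = 0.004 kg/kg → 0.004 × 19500 / 9.8 = 7.96 mm
Layer 810–550 hPa: Δp = 260 hPa = 26000 Pa, q̄ = 0.0021 kg/kg → 0.0021 × 26000 / 9.8 = 5.57 mm
Layer 550–350 hPa: Δp = 200 hPa = 20000 Pa, q̄ = 0.00068 kg/kg → 0.00068 × 20000 / 9.8 = 1.39 mm
PW = 7.96 + 5.57 + 1.39 = 14.92 ≈ 14.9 mm.
Precipitation = ε × PW = 0.35 × 14.9 = 5.2 mm.

PW ≈ 14.9 mm; precipitation ≈ 5.2 mm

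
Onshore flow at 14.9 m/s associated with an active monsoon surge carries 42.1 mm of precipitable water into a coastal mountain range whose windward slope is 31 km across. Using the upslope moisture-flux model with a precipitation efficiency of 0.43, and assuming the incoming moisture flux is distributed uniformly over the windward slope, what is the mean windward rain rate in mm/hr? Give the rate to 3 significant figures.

R ≈ 31.3 mm/hr

Incoming column moisture flux per unit ridge length: F = V × PW = 14.9 × 42.1 = 627.29 mm·m/s.
Spread over the 31 km slope with efficiency ε = 0.43: R = ε·F/W = 0.43 × 627.29 / 31000 m = 8.701e-03 mm/s.
R = 8.701e-03 × 3600 = 31.3 mm/hr.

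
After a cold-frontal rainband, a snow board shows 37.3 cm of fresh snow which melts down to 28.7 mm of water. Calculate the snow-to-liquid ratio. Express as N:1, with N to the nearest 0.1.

ratio ≈ 13.0

Ratio = snow depth / SWE = 373 mm / 28.7 mm = 13.0, i.e. 13.0:1.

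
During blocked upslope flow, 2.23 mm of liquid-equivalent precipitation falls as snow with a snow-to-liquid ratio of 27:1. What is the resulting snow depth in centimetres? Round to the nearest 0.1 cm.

Snow depth = liquid × ratio = 2.23 mm × 27 = 60.21 mm = 6.0 cm.

snow depth ≈ 6.0 cm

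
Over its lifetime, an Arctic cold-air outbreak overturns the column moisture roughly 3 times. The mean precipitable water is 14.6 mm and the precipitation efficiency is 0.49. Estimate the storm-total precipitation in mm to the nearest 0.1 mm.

precipitation ≈ 21.5 mm

Each cycle deposits ε × PW = 0.49 × 14.6 = 7.154 mm.
Over 3 cycles: 3 × 7.154 = 21.5 mm.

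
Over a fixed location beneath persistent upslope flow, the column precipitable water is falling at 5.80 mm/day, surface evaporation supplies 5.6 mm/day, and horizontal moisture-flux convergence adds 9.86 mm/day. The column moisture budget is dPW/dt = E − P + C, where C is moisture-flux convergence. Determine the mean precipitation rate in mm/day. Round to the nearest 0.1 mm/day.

P ≈ 21.3 mm/day

dPW/dt = -5.80 mm/day.
P = E + C − dPW/dt = 5.6 + (9.86) − (-5.80) = 21.3 mm/day.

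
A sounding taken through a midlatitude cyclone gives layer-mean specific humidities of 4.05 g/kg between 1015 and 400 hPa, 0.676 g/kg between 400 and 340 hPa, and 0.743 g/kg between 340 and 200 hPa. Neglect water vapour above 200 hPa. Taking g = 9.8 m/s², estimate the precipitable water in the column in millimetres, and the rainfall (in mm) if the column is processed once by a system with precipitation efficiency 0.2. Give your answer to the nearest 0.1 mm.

PW ≈ 26.9 mm; rainfall ≈ 5.4 mm

Precipitable water is the column-integrated vapour mass per unit area: PW = (1/g) Σ q̄ Δp, with q in kg/kg and Δp in Pa (1 kg/m² of water = 1 mm).
Layer 1015–400 hPa: Δp = 615 hPa = 61500 Pa, q̄ = 0.00405 kg/kg → 0.00405 × 61500 / 9.8 = 25.42 mm
Layer 400–340 hPa: Δp = 60 hPa = 6000 Pa, q̄ = 0.000676 kg/kg → 0.000676 × 6000 / 9.8 = 0.41 mm
Layer 340–200 hPa: Δp = 140 hPa = 14000 Pa, q̄ = 0.000743 kg/kg → 0.000743 × 14000 / 9.8 = 1.06 mm
PW = 25.42 + 0.41 + 1.06 = 26.89 ≈ 26.9 mm.
Rainfall = ε × PW = 0.2 × 26.9 = 5.4 mm.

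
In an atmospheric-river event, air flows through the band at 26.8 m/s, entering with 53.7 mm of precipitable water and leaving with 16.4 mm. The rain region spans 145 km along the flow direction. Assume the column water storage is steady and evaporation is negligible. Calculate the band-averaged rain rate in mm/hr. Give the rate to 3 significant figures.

Column moisture flux per unit crosswind length is F = V × PW.
Inflow: F_in = 26.8 × 53.7 = 1439.16 mm·m/s
Outflow: F_out = 26.8 × 16.4 = 439.52 mm·m/s
Steady-state rate R = (F_in − F_out)/L = (1439.16 − 439.52) / 145000 m = 6.894e-03 mm/s.
R = 6.894e-03 × 3600 = 24.8 mm/hr.

R ≈ 24.8 mm/hr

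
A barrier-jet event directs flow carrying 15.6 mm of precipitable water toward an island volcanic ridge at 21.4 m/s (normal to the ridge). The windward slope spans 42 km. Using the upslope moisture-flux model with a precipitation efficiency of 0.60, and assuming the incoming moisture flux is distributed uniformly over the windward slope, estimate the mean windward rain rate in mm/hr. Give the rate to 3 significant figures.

Incoming column moisture flux per unit ridge length: F = V × PW = 21.4 × 15.6 = 333.84 mm·m/s.
Spread over the 42 km slope with efficiency ε = 0.60: R = ε·F/W = 0.60 × 333.84 / 42000 m = 4.769e-03 mm/s.
R = 4.769e-03 × 3600 = 17.2 mm/hr.

R ≈ 17.2 mm/hr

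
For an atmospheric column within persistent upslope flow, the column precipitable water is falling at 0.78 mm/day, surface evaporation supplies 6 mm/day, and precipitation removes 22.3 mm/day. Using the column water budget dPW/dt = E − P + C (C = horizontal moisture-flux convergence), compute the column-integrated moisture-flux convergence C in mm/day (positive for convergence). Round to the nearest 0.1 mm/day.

C ≈ 15.5 mm/day

dPW/dt = -0.78 mm/day.
C = dPW/dt − E + P = (-0.78) − 6 + 22.3 = 15.5 mm/day.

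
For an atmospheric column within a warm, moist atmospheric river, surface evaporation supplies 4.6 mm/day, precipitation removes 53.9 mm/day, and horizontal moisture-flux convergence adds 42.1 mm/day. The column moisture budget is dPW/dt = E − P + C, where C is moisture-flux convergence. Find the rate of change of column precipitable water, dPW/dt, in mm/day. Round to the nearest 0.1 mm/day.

dPW/dt ≈ -7.2 mm/day

dPW/dt = E − P + C = 4.6 − 53.9 + (42.1) = -7.2 mm/day.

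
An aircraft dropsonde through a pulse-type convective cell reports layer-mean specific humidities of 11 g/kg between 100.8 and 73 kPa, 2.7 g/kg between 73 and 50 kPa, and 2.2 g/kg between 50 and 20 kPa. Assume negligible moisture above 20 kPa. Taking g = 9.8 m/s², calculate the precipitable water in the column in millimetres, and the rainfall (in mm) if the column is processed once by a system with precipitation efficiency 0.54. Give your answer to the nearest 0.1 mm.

PW ≈ 44.3 mm; rainfall ≈ 23.9 mm

Precipitable water is the column-integrated vapour mass per unit area: PW = (1/g) Σ q̄ Δp, with q in kg/kg and Δp in Pa (1 kg/m² of water = 1 mm).
Layer 100.8–73 kPa: Δp = 278 hPa = 27800 Pa, q̄ = 0.011 kg/kg → 0.011 × 27800 / 9.8 = 31.20 mm
Layer 73–50 kPa: Δp = 230 hPa = 23000 Pa, q̄ = 0.0027 kg/kg → 0.0027 × 23000 / 9.8 = 6.34 mm
Layer 50–20 kPa: Δp = 300 hPa = 30000 Pa, q̄ = 0.0022 kg/kg → 0.0022 × 30000 / 9.8 = 6.73 mm
PW = 31.20 + 6.34 + 6.73 = 44.27 ≈ 44.3 mm.
Rainfall = ε × PW = 0.54 × 44.3 = 23.9 mm.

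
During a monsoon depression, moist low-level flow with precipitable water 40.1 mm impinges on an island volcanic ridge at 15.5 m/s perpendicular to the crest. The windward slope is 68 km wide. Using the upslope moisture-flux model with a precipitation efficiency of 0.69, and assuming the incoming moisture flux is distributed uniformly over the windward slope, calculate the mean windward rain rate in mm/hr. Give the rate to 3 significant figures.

Incoming column moisture flux per unit ridge length: F = V × PW = 15.5 × 40.1 = 621.55 mm·m/s.
Spread over the 68 km slope with efficiency ε = 0.69: R = ε·F/W = 0.69 × 621.55 / 68000 m = 6.307e-03 mm/s.
R = 6.307e-03 × 3600 = 22.7 mm/hr.

R ≈ 22.7 mm/hr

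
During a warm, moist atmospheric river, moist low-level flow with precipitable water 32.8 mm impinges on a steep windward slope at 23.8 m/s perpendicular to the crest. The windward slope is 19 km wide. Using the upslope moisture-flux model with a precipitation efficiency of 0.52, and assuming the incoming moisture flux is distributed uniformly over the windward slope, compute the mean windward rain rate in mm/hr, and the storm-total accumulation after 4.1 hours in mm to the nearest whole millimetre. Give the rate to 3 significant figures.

Incoming column moisture flux per unit ridge length: F = V × PW = 23.8 × 32.8 = 780.64 mm·m/s.
Spread over the 19 km slope with efficiency ε = 0.52: R = ε·F/W = 0.52 × 780.64 / 19000 m = 2.136e-02 mm/s.
R = 2.136e-02 × 3600 = 76.9 mm/hr.
Over 4.1 h: total = 76.9 × 4.1 = 315.29 ≈ 315 mm.

R ≈ 76.9 mm/hr; total ≈ 315 mm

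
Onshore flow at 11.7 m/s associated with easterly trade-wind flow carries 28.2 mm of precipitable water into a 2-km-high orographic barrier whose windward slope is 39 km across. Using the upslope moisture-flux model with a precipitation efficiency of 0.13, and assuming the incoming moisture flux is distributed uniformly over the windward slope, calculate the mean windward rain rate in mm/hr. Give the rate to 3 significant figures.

R ≈ 3.96 mm/hr

Incoming column moisture flux per unit ridge length: F = V × PW = 11.7 × 28.2 = 329.94 mm·m/s.
Spread over the 39 km slope with efficiency ε = 0.13: R = ε·F/W = 0.13 × 329.94 / 39000 m = 1.100e-03 mm/s.
R = 1.100e-03 × 3600 = 3.96 mm/hr.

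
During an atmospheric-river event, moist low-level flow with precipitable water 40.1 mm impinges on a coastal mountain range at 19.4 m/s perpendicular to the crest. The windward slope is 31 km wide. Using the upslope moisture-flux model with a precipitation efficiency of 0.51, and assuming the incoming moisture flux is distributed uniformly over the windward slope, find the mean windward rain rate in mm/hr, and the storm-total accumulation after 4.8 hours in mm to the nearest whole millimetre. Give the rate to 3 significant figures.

R ≈ 46.1 mm/hr; total ≈ 221 mm

Incoming column moisture flux per unit ridge length: F = V × PW = 19.4 × 40.1 = 777.94 mm·m/s.
Spread over the 31 km slope with efficiency ε = 0.51: R = ε·F/W = 0.51 × 777.94 / 31000 m = 1.280e-02 mm/s.
R = 1.280e-02 × 3600 = 46.1 mm/hr.
Over 4.8 h: total = 46.1 × 4.8 = 221.28 ≈ 221 mm.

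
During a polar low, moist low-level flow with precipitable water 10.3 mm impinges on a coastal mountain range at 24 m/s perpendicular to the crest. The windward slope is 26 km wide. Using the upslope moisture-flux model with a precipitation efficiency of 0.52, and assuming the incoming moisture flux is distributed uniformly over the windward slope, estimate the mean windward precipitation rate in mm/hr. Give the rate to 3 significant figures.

R ≈ 17.8 mm/hr

Incoming column moisture flux per unit ridge length: F = V × PW = 24 × 10.3 = 247.2 mm·m/s.
Spread over the 26 km slope with efficiency ε = 0.52: R = ε·F/W = 0.52 × 247.2 / 26000 m = 4.944e-03 mm/s.
R = 4.944e-03 × 3600 = 17.8 mm/hr.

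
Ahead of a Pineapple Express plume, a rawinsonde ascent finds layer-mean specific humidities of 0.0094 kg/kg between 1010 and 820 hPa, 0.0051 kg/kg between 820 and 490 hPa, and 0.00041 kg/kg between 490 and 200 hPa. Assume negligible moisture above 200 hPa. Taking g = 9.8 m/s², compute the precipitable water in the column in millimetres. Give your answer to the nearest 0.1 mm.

Precipitable water is the column-integrated vapour mass per unit area: PW = (1/g) Σ q̄ Δp, with q in kg/kg and Δp in Pa (1 kg/m² of water = 1 mm).
Layer 1010–820 hPa: Δp = 190 hPa = 19000 Pa, q̄ = 0.0094 kg/kg → 0.0094 × 19000 / 9.8 = 18.22 mm
Layer 820–490 hPa: Δp = 330 hPa = 33000 Pa, q̄ = 0.0051 kg/kg → 0.0051 × 33000 / 9.8 = 17.17 mm
Layer 490–200 hPa: Δp = 290 hPa = 29000 Pa, q̄ = 0.00041 kg/kg → 0.00041 × 29000 / 9.8 = 1.21 mm
PW = 18.22 + 17.17 + 1.21 = 36.60 ≈ 36.6 mm.

PW ≈ 36.6 mm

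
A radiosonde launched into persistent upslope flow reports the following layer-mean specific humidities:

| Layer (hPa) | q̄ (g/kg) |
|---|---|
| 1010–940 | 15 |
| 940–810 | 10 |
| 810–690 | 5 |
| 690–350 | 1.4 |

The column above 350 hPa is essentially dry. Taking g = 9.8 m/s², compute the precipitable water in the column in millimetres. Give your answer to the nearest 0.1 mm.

Precipitable water is the column-integrated vapour mass per unit area: PW = (1/g) Σ q̄ Δp, with q in kg/kg and Δp in Pa (1 kg/m² of water = 1 mm).
Layer 1010–940 hPa: Δp = 70 hPa = 7000 Pa, q̄ = 0.015 kg/kg → 0.015 × 7000 / 9.8 = 10.71 mm
Layer 940–810 hPa: Δp = 130 hPa = 13000 Pa, q̄ = 0.01 kg/kg → 0.01 × 13000 / 9.8 = 13.27 mm
Layer 810–690 hPa: Δp = 120 hPa = 12000 Pa, q̄ = 0.005 kg/kg → 0.005 × 12000 / 9.8 = 6.12 mm
Layer 690–350 hPa: Δp = 340 hPa = 34000 Pa, q̄ = 0.0014 kg/kg → 0.0014 × 34000 / 9.8 = 4.86 mm
PW = 10.71 + 13.27 + 6.12 + 4.86 = 34.96 ≈ 35.0 mm.

PW ≈ 35.0 mm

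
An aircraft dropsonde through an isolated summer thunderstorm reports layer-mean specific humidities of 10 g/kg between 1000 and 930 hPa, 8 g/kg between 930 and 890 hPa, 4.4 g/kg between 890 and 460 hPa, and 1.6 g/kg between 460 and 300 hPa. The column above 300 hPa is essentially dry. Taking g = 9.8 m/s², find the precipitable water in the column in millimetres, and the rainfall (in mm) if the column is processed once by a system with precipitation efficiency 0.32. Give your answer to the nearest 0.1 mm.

Precipitable water is the column-integrated vapour mass per unit area: PW = (1/g) Σ q̄ Δp, with q in kg/kg and Δp in Pa (1 kg/m² of water = 1 mm).
Layer 1000–930 hPa: Δp = 70 hPa = 7000 Pa, q̄ = 0.01 kg/kg → 0.01 × 7000 / 9.8 = 7.14 mm
Layer 930–890 hPa: Δp = 40 hPa = 4000 Pa, q̄ = 0.008 kg/kg → 0.008 × 4000 / 9.8 = 3.27 mm
Layer 890–460 hPa: Δp = 430 hPa = 43000 Pa, q̄ = 0.0044 kg/kg → 0.0044 × 43000 / 9.8 = 19.31 mm
Layer 460–300 hPa: Δp = 160 hPa = 16000 Pa, q̄ = 0.0016 kg/kg → 0.0016 × 16000 / 9.8 = 2.61 mm
PW = 7.14 + 3.27 + 19.31 + 2.61 = 32.33 ≈ 32.3 mm.
Rainfall = ε × PW = 0.32 × 32.3 = 10.3 mm.

PW ≈ 32.3 mm; rainfall ≈ 10.3 mm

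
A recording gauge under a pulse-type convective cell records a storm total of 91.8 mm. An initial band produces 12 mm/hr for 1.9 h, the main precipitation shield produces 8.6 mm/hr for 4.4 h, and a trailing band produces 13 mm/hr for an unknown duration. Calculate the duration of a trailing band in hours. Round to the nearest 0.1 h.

Known phases: 12 × 1.9 + 8.6 × 4.4 = 22.8 + 37.84 = 60.64 mm.
Remaining depth = 91.8 − 60.64 = 31.16 mm.
Duration = 31.16 / 13 = 2.4 h.

duration ≈ 2.4 h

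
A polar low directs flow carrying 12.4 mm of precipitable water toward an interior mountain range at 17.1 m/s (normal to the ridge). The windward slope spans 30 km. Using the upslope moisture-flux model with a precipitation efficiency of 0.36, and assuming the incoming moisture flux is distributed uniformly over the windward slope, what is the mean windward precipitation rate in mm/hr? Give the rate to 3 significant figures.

R ≈ 9.16 mm/hr

Incoming column moisture flux per unit ridge length: F = V × PW = 17.1 × 12.4 = 212.04 mm·m/s.
Spread over the 30 km slope with efficiency ε = 0.36: R = ε·F/W = 0.36 × 212.04 / 30000 m = 2.544e-03 mm/s.
R = 2.544e-03 × 3600 = 9.16 mm/hr.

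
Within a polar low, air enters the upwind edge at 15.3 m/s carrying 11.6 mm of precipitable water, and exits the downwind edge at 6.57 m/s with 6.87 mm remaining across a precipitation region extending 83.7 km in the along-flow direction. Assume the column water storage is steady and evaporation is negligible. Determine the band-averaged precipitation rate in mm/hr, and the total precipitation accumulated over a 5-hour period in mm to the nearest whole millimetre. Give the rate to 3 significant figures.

R ≈ 5.69 mm/hr; total ≈ 28 mm

Column moisture flux per unit crosswind length is F = V × PW.
Inflow: F_in = 15.3 × 11.6 = 177.48 mm·m/s
Outflow: F_out = 6.57 × 6.87 = 45.1359 mm·m/s
Steady-state rate R = (F_in − F_out)/L = (177.48 − 45.1359) / 83700 m = 1.581e-03 mm/s.
R = 1.581e-03 × 3600 = 5.69 mm/hr.
Over 5 h: total = 5.69 × 5 = 28.45 ≈ 28 mm.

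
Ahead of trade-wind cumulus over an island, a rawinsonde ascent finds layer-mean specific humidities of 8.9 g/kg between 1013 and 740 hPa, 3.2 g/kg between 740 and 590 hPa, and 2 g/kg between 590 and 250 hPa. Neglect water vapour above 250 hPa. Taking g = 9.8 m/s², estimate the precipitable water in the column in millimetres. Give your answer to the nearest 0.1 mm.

Precipitable water is the column-integrated vapour mass per unit area: PW = (1/g) Σ q̄ Δp, with q in kg/kg and Δp in Pa (1 kg/m² of water = 1 mm).
Layer 1013–740 hPa: Δp = 273 hPa = 27300 Pa, q̄ = 0.0089 kg/kg → 0.0089 × 27300 / 9.8 = 24.79 mm
Layer 740–590 hPa: Δp = 150 hPa = 15000 Pa, q̄ = 0.0032 kg/kg → 0.0032 × 15000 / 9.8 = 4.90 mm
Layer 590–250 hPa: Δp = 340 hPa = 34000 Pa, q̄ = 0.002 kg/kg → 0.002 × 34000 / 9.8 = 6.94 mm
PW = 24.79 + 4.90 + 6.94 = 36.63 ≈ 36.6 mm.

PW ≈ 36.6 mm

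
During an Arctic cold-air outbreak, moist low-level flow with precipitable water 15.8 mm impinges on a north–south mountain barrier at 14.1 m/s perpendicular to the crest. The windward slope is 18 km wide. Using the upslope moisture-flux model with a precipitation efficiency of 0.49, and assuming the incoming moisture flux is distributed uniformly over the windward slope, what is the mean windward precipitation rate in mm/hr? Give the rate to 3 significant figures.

R ≈ 21.8 mm/hr

Incoming column moisture flux per unit ridge length: F = V × PW = 14.1 × 15.8 = 222.78 mm·m/s.
Spread over the 18 km slope with efficiency ε = 0.49: R = ε·F/W = 0.49 × 222.78 / 18000 m = 6.065e-03 mm/s.
R = 6.065e-03 × 3600 = 21.8 mm/hr.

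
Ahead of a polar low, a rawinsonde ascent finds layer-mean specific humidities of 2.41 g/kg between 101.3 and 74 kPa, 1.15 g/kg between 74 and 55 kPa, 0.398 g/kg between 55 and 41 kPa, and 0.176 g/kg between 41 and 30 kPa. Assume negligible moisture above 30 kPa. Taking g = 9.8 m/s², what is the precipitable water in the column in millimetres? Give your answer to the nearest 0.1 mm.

PW ≈ 9.7 mm

Precipitable water is the column-integrated vapour mass per unit area: PW = (1/g) Σ q̄ Δp, with q in kg/kg and Δp in Pa (1 kg/m² of water = 1 mm).
Layer 101.3–74 kPa: Δp = 273 hPa = 27300 Pa, q̄ = 0.00241 kg/kg → 0.00241 × 27300 / 9.8 = 6.71 mm
Layer 74–55 kPa: Δp = 190 hPa = 19000 Pa, q̄ = 0.00115 kg/kg → 0.00115 × 19000 / 9.8 = 2.23 mm
Layer 55–41 kPa: Δp = 140 hPa = 14000 Pa, q̄ = 0.000398 kg/kg → 0.000398 × 14000 / 9.8 = 0.57 mm
Layer 41–30 kPa: Δp = 110 hPa = 11000 Pa, q̄ = 0.000176 kg/kg → 0.000176 × 11000 / 9.8 = 0.20 mm
PW = 6.71 + 2.23 + 0.57 + 0.20 = 9.71 ≈ 9.7 mm.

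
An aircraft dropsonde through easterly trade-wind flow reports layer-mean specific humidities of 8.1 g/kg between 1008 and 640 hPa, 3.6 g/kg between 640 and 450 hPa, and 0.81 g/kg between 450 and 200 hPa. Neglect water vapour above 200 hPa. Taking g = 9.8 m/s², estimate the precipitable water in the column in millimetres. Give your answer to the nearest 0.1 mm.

PW ≈ 39.5 mm

Precipitable water is the column-integrated vapour mass per unit area: PW = (1/g) Σ q̄ Δp, with q in kg/kg and Δp in Pa (1 kg/m² of water = 1 mm).
Layer 1008–640 hPa: Δp = 368 hPa = 36800 Pa, q̄ = 0.0081 kg/kg → 0.0081 × 36800 / 9.8 = 30.42 mm
Layer 640–450 hPa: Δp = 190 hPa = 19000 Pa, q̄ = 0.0036 kg/kg → 0.0036 × 19000 / 9.8 = 6.98 mm
Layer 450–200 hPa: Δp = 250 hPa = 25000 Pa, q̄ = 0.00081 kg/kg → 0.00081 × 25000 / 9.8 = 2.07 mm
PW = 30.42 + 6.98 + 2.07 = 39.47 ≈ 39.5 mm.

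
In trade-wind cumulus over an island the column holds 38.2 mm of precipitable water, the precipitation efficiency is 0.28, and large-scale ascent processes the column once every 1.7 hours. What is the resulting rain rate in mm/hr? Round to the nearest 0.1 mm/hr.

R ≈ 6.3 mm/hr

Each overturning extracts ε × PW = 0.28 × 38.2 = 10.696 mm.
Rate = ε·PW / τ = 10.696 / 1.7 h = 6.3 mm/hr.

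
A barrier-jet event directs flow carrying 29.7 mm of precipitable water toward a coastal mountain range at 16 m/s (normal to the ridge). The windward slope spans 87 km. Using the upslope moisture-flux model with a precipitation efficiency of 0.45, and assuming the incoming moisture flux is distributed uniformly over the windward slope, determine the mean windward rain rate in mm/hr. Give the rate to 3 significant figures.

R ≈ 8.85 mm/hr

Incoming column moisture flux per unit ridge length: F = V × PW = 16 × 29.7 = 475.2 mm·m/s.
Spread over the 87 km slope with efficiency ε = 0.45: R = ε·F/W = 0.45 × 475.2 / 87000 m = 2.458e-03 mm/s.
R = 2.458e-03 × 3600 = 8.85 mm/hr.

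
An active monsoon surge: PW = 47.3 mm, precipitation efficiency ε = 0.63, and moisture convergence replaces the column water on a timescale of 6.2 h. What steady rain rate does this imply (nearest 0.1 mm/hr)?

Each overturning extracts ε × PW = 0.63 × 47.3 = 29.799 mm.
Rate = ε·PW / τ = 29.799 / 6.2 h = 4.8 mm/hr.

R ≈ 4.8 mm/hr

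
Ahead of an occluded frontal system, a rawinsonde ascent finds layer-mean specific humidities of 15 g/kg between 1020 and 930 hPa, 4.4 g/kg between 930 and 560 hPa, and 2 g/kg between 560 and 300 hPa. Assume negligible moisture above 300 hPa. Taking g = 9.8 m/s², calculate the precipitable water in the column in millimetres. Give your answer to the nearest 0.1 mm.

Precipitable water is the column-integrated vapour mass per unit area: PW = (1/g) Σ q̄ Δp, with q in kg/kg and Δp in Pa (1 kg/m² of water = 1 mm).
Layer 1020–930 hPa: Δp = 90 hPa = 9000 Pa, q̄ = 0.015 kg/kg → 0.015 × 9000 / 9.8 = 13.78 mm
Layer 930–560 hPa: Δp = 370 hPa = 37000 Pa, q̄ = 0.0044 kg/kg → 0.0044 × 37000 / 9.8 = 16.61 mm
Layer 560–300 hPa: Δp = 260 hPa = 26000 Pa, q̄ = 0.002 kg/kg → 0.002 × 26000 / 9.8 = 5.31 mm
PW = 13.78 + 16.61 + 5.31 = 35.70 ≈ 35.7 mm.

PW ≈ 35.7 mm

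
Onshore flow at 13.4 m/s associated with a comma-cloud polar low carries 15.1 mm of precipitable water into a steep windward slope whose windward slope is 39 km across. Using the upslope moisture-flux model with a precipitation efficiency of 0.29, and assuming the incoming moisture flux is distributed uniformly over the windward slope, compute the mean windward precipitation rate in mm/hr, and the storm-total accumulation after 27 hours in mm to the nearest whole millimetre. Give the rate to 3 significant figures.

Incoming column moisture flux per unit ridge length: F = V × PW = 13.4 × 15.1 = 202.34 mm·m/s.
Spread over the 39 km slope with efficiency ε = 0.29: R = ε·F/W = 0.29 × 202.34 / 39000 m = 1.505e-03 mm/s.
R = 1.505e-03 × 3600 = 5.42 mm/hr.
Over 27 h: total = 5.42 × 27 = 146.34 ≈ 146 mm.

R ≈ 5.42 mm/hr; total ≈ 146 mm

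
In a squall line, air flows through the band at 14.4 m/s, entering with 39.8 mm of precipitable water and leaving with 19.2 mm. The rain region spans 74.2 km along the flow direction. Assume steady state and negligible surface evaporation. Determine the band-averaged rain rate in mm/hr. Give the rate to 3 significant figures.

Column moisture flux per unit crosswind length is F = V × PW.
Inflow: F_in = 14.4 × 39.8 = 573.12 mm·m/s
Outflow: F_out = 14.4 × 19.2 = 276.48 mm·m/s
Steady-state rate R = (F_in − F_out)/L = (573.12 − 276.48) / 74200 m = 3.998e-03 mm/s.
R = 3.998e-03 × 3600 = 14.4 mm/hr.

R ≈ 14.4 mm/hr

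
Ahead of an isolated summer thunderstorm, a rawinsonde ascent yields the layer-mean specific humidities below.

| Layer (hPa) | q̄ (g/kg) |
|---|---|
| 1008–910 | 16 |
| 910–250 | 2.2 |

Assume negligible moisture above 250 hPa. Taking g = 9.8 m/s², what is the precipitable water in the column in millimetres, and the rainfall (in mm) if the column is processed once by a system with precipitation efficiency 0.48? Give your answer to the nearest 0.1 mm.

PW ≈ 30.8 mm; rainfall ≈ 14.8 mm

Precipitable water is the column-integrated vapour mass per unit area: PW = (1/g) Σ q̄ Δp, with q in kg/kg and Δp in Pa (1 kg/m² of water = 1 mm).
Layer 1008–910 hPa: Δp = 98 hPa = 9800 Pa, q̄ = 0.016 kg/kg → 0.016 × 9800 / 9.8 = 16.00 mm
Layer 910–250 hPa: Δp = 660 hPa = 66000 Pa, q̄ = 0.0022 kg/kg → 0.0022 × 66000 / 9.8 = 14.82 mm
PW = 16.00 + 14.82 = 30.82 ≈ 30.8 mm.
Rainfall = ε × PW = 0.48 × 30.8 = 14.8 mm.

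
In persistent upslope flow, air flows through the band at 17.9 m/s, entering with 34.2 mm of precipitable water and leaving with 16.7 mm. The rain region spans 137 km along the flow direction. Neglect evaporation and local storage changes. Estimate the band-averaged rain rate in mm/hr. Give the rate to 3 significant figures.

R ≈ 8.23 mm/hr

Column moisture flux per unit crosswind length is F = V × PW.
Inflow: F_in = 17.9 × 34.2 = 612.18 mm·m/s
Outflow: F_out = 17.9 × 16.7 = 298.93 mm·m/s
Steady-state rate R = (F_in − F_out)/L = (612.18 − 298.93) / 137000 m = 2.286e-03 mm/s.
R = 2.286e-03 × 3600 = 8.23 mm/hr.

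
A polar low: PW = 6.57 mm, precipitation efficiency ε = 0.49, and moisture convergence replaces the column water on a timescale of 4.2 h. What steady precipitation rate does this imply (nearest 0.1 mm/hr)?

R ≈ 0.8 mm/hr

Each overturning extracts ε × PW = 0.49 × 6.57 = 3.2193 mm.
Rate = ε·PW / τ = 3.2193 / 4.2 h = 0.8 mm/hr.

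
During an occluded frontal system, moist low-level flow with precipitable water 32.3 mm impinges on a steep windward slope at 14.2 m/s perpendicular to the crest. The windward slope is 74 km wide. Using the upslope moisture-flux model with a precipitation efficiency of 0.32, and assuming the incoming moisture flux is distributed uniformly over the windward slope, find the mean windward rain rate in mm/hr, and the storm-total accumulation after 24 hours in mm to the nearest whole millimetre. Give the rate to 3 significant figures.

Incoming column moisture flux per unit ridge length: F = V × PW = 14.2 × 32.3 = 458.66 mm·m/s.
Spread over the 74 km slope with efficiency ε = 0.32: R = ε·F/W = 0.32 × 458.66 / 74000 m = 1.983e-03 mm/s.
R = 1.983e-03 × 3600 = 7.14 mm/hr.
Over 24 h: total = 7.14 × 24 = 171.36 ≈ 171 mm.

R ≈ 7.14 mm/hr; total ≈ 171 mm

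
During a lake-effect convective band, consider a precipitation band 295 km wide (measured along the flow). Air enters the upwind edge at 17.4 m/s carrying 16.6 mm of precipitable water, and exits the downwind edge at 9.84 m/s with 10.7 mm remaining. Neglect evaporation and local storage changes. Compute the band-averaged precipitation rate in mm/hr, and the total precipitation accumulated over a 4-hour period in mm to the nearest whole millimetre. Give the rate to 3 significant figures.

R ≈ 2.24 mm/hr; total ≈ 9 mm

Column moisture flux per unit crosswind length is F = V × PW.
Inflow: F_in = 17.4 × 16.6 = 288.84 mm·m/s
Outflow: F_out = 9.84 × 10.7 = 105.288 mm·m/s
Steady-state rate R = (F_in − F_out)/L = (288.84 − 105.288) / 295000 m = 6.222e-04 mm/s.
R = 6.222e-04 × 3600 = 2.24 mm/hr.
Over 4 h: total = 2.24 × 4 = 8.96 ≈ 9 mm.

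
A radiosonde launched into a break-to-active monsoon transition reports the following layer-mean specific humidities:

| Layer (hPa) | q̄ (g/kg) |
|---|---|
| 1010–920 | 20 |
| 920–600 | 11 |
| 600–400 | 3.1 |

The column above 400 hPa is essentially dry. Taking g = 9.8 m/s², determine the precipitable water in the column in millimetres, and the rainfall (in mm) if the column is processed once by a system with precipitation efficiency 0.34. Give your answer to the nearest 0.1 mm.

PW ≈ 60.6 mm; rainfall ≈ 20.6 mm

Precipitable water is the column-integrated vapour mass per unit area: PW = (1/g) Σ q̄ Δp, with q in kg/kg and Δp in Pa (1 kg/m² of water = 1 mm).
Layer 1010–920 hPa: Δp = 90 hPa = 9000 Pa, q̄ = 0.02 kg/kg → 0.02 × 9000 / 9.8 = 18.37 mm
Layer 920–600 hPa: Δp = 320 hPa = 32000 Pa, q̄ = 0.011 kg/kg → 0.011 × 32000 / 9.8 = 35.92 mm
Layer 600–400 hPa: Δp = 200 hPa = 20000 Pa, q̄ = 0.0031 kg/kg → 0.0031 × 20000 / 9.8 = 6.33 mm
PW = 18.37 + 35.92 + 6.33 = 60.62 ≈ 60.6 mm.
Rainfall = ε × PW = 0.34 × 60.6 = 20.6 mm.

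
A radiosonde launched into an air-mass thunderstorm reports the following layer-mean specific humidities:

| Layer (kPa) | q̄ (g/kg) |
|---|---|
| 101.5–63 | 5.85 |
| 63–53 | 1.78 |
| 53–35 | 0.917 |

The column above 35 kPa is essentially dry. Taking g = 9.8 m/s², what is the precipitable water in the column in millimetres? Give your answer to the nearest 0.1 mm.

Precipitable water is the column-integrated vapour mass per unit area: PW = (1/g) Σ q̄ Δp, with q in kg/kg and Δp in Pa (1 kg/m² of water = 1 mm).
Layer 101.5–63 kPa: Δp = 385 hPa = 38500 Pa, q̄ = 0.00585 kg/kg → 0.00585 × 38500 / 9.8 = 22.98 mm
Layer 63–53 kPa: Δp = 100 hPa = 10000 Pa, q̄ = 0.00178 kg/kg → 0.00178 × 10000 / 9.8 = 1.82 mm
Layer 53–35 kPa: Δp = 180 hPa = 18000 Pa, q̄ = 0.000917 kg/kg → 0.000917 × 18000 / 9.8 = 1.68 mm
PW = 22.98 + 1.82 + 1.68 = 26.48 ≈ 26.5 mm.

PW ≈ 26.5 mm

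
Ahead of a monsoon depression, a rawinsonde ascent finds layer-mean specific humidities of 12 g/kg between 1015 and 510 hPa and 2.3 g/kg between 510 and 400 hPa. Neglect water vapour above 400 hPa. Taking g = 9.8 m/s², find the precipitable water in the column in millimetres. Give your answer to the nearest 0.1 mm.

Precipitable water is the column-integrated vapour mass per unit area: PW = (1/g) Σ q̄ Δp, with q in kg/kg and Δp in Pa (1 kg/m² of water = 1 mm).
Layer 1015–510 hPa: Δp = 505 hPa = 50500 Pa, q̄ = 0.012 kg/kg → 0.012 × 50500 / 9.8 = 61.84 mm
Layer 510–400 hPa: Δp = 110 hPa = 11000 Pa, q̄ = 0.0023 kg/kg → 0.0023 × 11000 / 9.8 = 2.58 mm
PW = 61.84 + 2.58 = 64.42 ≈ 64.4 mm.

PW ≈ 64.4 mm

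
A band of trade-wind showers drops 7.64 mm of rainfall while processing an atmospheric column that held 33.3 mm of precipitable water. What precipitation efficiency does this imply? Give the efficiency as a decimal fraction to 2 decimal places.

ε ≈ 0.23

ε = rainfall / PW = 7.64 / 33.3 = 0.23.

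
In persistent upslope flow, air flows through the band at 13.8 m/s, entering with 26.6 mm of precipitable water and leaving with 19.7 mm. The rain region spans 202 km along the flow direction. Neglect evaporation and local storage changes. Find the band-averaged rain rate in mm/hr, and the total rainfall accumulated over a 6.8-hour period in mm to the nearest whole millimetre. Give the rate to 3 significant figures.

Column moisture flux per unit crosswind length is F = V × PW.
Inflow: F_in = 13.8 × 26.6 = 367.08 mm·m/s
Outflow: F_out = 13.8 × 19.7 = 271.86 mm·m/s
Steady-state rate R = (F_in − F_out)/L = (367.08 − 271.86) / 202000 m = 4.714e-04 mm/s.
R = 4.714e-04 × 3600 = 1.70 mm/hr.
Over 6.8 h: total = 1.70 × 6.8 = 11.56 ≈ 12 mm.

R ≈ 1.70 mm/hr; total ≈ 12 mm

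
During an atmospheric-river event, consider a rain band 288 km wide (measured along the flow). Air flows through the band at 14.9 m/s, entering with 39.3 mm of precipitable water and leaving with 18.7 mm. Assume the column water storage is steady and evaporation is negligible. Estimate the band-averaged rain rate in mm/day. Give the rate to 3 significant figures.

Column moisture flux per unit crosswind length is F = V × PW.
Inflow: F_in = 14.9 × 39.3 = 585.57 mm·m/s
Outflow: F_out = 14.9 × 18.7 = 278.63 mm·m/s
Steady-state rate R = (F_in − F_out)/L = (585.57 − 278.63) / 288000 m = 1.066e-03 mm/s.
R = 1.066e-03 × 3600 × 24 = 92.1 mm/day.

R ≈ 92.1 mm/day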